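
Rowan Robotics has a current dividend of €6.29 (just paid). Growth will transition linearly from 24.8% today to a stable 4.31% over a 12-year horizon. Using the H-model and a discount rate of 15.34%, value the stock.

H-model: P₀ = D₀[(1+g_L) + H(g_S−g_L)]/(r−g_L), with H = 12/2 = 6.
P₀ = 6.29 × [(1+0.0431) + 6×(0.248−0.0431)] / (0.1534−0.0431)
   = 6.29 × 2.2725 / 0.1103 = 129.5922

€129.59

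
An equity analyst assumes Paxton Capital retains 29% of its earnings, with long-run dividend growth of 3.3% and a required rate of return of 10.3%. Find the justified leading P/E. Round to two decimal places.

Payout ratio b = 1 − 0.29 = 0.71.
Justified leading P/E = b/(r−g) = 0.71/(0.103−0.033) = 10.1429

10.14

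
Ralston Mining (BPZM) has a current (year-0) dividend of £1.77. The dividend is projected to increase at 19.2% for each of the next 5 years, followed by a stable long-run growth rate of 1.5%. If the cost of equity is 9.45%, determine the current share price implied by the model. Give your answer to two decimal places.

£46.14

Two-stage DDM. Project D₁…D_5 at 0.192, terminal growth 0.015, discount at r = 0.0945.
D_1 = 2.1098
D_2 = 2.5149
D_3 = 2.9978
D_4 = 3.5734
D_5 = 4.2595
Terminal value at t=5: TV = D_6/(r−g) = 4.3234/(0.0945−0.015) = 54.3818
P₀ = 2.1098/(1+0.0945)^1 + 2.5149/(1+0.0945)^2 + 2.9978/(1+0.0945)^3 + 3.5734/(1+0.0945)^4 + 4.2595/(1+0.0945)^5 + 54.3818/(1+0.0945)^5 = 46.1393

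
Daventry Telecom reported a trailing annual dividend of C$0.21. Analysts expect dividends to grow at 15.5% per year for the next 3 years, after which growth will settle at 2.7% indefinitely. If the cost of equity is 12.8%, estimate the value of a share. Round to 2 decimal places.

C$2.95

Two-stage DDM. Project D₁…D_3 at 0.155, terminal growth 0.027, discount at r = 0.128.
D_1 = 0.2425
D_2 = 0.2801
D_3 = 0.3236
Terminal value at t=3: TV = D_4/(r−g) = 0.3323/(0.128−0.027) = 3.2901
P₀ = 0.2425/(1+0.128)^1 + 0.2801/(1+0.128)^2 + 0.3236/(1+0.128)^3 + 3.2901/(1+0.128)^3 = 2.9530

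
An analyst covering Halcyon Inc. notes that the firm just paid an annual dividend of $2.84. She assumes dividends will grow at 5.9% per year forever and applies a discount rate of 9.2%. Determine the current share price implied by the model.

$91.14

Gordon growth model: P₀ = D₁/(r − g). D₁ = 2.84 × (1 + 0.059) = 3.0076.
P₀ = 3.0076 / (0.092 − 0.059) = 3.0076 / 0.033 = 91.1382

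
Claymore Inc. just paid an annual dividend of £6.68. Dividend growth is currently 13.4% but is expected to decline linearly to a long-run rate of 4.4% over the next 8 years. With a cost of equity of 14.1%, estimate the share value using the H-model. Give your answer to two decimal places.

H-model: P₀ = D₀[(1+g_L) + H(g_S−g_L)]/(r−g_L), with H = 8/2 = 4.
P₀ = 6.68 × [(1+0.044) + 4×(0.134−0.044)] / (0.141−0.044)
   = 6.68 × 1.4040 / 0.097 = 96.6878

£96.69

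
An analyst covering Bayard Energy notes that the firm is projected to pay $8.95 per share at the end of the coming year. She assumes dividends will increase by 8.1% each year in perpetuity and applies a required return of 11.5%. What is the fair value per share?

Gordon growth model: P₀ = D₁/(r − g), with D₁ = 8.95 given directly.
P₀ = 8.9500 / (0.115 − 0.081) = 8.9500 / 0.034 = 263.2353

$263.24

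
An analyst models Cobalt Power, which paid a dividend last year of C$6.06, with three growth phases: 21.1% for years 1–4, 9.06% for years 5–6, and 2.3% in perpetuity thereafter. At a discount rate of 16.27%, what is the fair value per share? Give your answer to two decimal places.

C$85.77

Three-stage DDM. Project D₁…D_6; terminal Gordon value at t=6 with g = 0.023; discount at r = 0.1627.
D_1 = 7.3387
D_2 = 8.8871
D_3 = 10.7623
D_4 = 13.0331
D_5 = 14.2139
D_6 = 15.5017
TV_6 = 15.8583/(0.1627−0.023) = 113.5166
P₀ = Σ Dₜ/(1+r)ᵗ + TV_6/(1+r)^6 = 85.7744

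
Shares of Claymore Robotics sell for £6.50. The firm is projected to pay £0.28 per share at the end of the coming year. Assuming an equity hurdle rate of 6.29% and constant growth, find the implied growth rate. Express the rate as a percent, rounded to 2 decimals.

1.98%

From P₀ = D₁/(r − g), the implied growth is g = r − D₁/P₀.
g = 0.0629 − 0.28/6.50 = 0.0629 − 0.04308 = 0.01982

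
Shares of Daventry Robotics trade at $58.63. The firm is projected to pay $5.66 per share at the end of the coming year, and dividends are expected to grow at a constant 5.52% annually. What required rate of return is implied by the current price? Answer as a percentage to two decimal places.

15.17%

Rearranging the constant-growth DDM: r = D₁/P₀ + g.
r = 5.6600 / 58.63 + 0.0552 = 0.09654 + 0.0552 = 0.15174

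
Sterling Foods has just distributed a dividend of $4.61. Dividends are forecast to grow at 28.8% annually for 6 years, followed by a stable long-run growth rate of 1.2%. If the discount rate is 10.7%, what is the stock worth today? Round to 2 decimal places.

$170.41

Two-stage DDM. Project D₁…D_6 at 0.288, terminal growth 0.012, discount at r = 0.107.
D_1 = 5.9377
D_2 = 7.6477
D_3 = 9.8503
D_4 = 12.6872
D_5 = 16.3411
D_6 = 21.0473
Terminal value at t=6: TV = D_7/(r−g) = 21.2999/(0.107−0.012) = 224.2090
P₀ = 5.9377/(1+0.107)^1 + 7.6477/(1+0.107)^2 + 9.8503/(1+0.107)^3 + 12.6872/(1+0.107)^4 + 16.3411/(1+0.107)^5 + 21.0473/(1+0.107)^6 + 224.2090/(1+0.107)^6 = 170.4144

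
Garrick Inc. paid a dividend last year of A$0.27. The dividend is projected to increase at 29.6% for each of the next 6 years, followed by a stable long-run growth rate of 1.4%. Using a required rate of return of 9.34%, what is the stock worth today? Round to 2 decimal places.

A$12.62

Two-stage DDM. Project D₁…D_6 at 0.296, terminal growth 0.014, discount at r = 0.0934.
D_1 = 0.3499
D_2 = 0.4535
D_3 = 0.5877
D_4 = 0.7617
D_5 = 0.9872
D_6 = 1.2794
Terminal value at t=6: TV = D_7/(r−g) = 1.2973/(0.0934−0.014) = 16.3385
P₀ = 0.3499/(1+0.0934)^1 + 0.4535/(1+0.0934)^2 + 0.5877/(1+0.0934)^3 + 0.7617/(1+0.0934)^4 + 0.9872/(1+0.0934)^5 + 1.2794/(1+0.0934)^6 + 16.3385/(1+0.0934)^6 = 12.6240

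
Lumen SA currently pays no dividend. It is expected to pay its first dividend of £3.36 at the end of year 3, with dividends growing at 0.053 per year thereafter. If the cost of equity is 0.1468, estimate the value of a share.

£27.24

Deferred-dividend DDM. At t=2 the remaining stream is a growing perpetuity with first payment D_3 = 3.36.
V_2 = D_3/(r−g) = 3.36/(0.1468−0.053) = 35.8209
P₀ = V_2/(1+r)^2 = 35.8209/(1+0.1468)^2 = 27.2371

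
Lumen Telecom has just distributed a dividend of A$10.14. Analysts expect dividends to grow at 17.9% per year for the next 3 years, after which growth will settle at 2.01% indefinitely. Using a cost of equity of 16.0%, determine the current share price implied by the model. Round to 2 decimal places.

A$109.06

Two-stage DDM. Project D₁…D_3 at 0.179, terminal growth 0.0201, discount at r = 0.16.
D_1 = 11.9551
D_2 = 14.0950
D_3 = 16.6180
Terminal value at t=3: TV = D_4/(r−g) = 16.9520/(0.16−0.0201) = 121.1726
P₀ = 11.9551/(1+0.16)^1 + 14.0950/(1+0.16)^2 + 16.6180/(1+0.16)^3 + 121.1726/(1+0.16)^3 = 109.0576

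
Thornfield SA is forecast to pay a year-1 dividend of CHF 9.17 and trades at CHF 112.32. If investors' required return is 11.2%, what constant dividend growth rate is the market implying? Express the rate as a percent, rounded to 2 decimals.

From P₀ = D₁/(r − g), the implied growth is g = r − D₁/P₀.
g = 0.112 − 9.17/112.32 = 0.112 − 0.08164 = 0.03036

3.04%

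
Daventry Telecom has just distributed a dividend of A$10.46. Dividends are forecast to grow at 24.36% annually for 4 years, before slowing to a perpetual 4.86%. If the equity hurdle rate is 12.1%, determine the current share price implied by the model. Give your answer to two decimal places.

A$284.06

Two-stage DDM. Project D₁…D_4 at 0.2436, terminal growth 0.0486, discount at r = 0.121.
D_1 = 13.0081
D_2 = 16.1768
D_3 = 20.1175
D_4 = 25.0181
Terminal value at t=4: TV = D_5/(r−g) = 26.2340/(0.121−0.0486) = 362.3480
P₀ = 13.0081/(1+0.121)^1 + 16.1768/(1+0.121)^2 + 20.1175/(1+0.121)^3 + 25.0181/(1+0.121)^4 + 362.3480/(1+0.121)^4 = 284.0589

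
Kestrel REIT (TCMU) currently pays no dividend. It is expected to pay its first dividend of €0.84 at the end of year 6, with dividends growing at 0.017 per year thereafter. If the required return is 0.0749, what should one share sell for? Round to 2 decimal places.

Deferred-dividend DDM. At t=5 the remaining stream is a growing perpetuity with first payment D_6 = 0.84.
V_5 = D_6/(r−g) = 0.84/(0.0749−0.017) = 14.5078
P₀ = V_5/(1+r)^5 = 14.5078/(1+0.0749)^5 = 10.1102

€10.11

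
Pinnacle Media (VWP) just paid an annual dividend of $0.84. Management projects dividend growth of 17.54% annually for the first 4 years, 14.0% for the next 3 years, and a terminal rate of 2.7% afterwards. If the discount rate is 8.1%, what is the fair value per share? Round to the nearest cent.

Three-stage DDM. Project D₁…D_7; terminal Gordon value at t=7 with g = 0.027; discount at r = 0.081.
D_1 = 0.9873
D_2 = 1.1605
D_3 = 1.3641
D_4 = 1.6033
D_5 = 1.8278
D_6 = 2.0837
D_7 = 2.3754
TV_7 = 2.4395/(0.081−0.027) = 45.1766
P₀ = Σ Dₜ/(1+r)ᵗ + TV_7/(1+r)^7 = 34.2714

$34.27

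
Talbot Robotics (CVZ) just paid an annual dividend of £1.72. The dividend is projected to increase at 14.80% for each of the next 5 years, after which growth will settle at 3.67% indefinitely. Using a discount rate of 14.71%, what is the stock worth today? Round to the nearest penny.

£24.84

Two-stage DDM. Project D₁…D_5 at 0.148, terminal growth 0.0367, discount at r = 0.1471.
D_1 = 1.9746
D_2 = 2.2668
D_3 = 2.6023
D_4 = 2.9874
D_5 = 3.4296
Terminal value at t=5: TV = D_6/(r−g) = 3.5554/(0.1471−0.0367) = 32.2049
P₀ = 1.9746/(1+0.1471)^1 + 2.2668/(1+0.1471)^2 + 2.6023/(1+0.1471)^3 + 2.9874/(1+0.1471)^4 + 3.4296/(1+0.1471)^5 + 32.2049/(1+0.1471)^5 = 24.8352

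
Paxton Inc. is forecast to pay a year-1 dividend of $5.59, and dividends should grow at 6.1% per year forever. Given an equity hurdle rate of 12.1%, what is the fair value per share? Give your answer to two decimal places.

$93.17

Gordon growth model: P₀ = D₁/(r − g), with D₁ = 5.59 given directly.
P₀ = 5.5900 / (0.121 − 0.061) = 5.5900 / 0.06 = 93.1667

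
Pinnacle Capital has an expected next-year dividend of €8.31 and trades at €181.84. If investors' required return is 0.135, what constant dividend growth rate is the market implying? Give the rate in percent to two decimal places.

From P₀ = D₁/(r − g), the implied growth is g = r − D₁/P₀.
g = 0.135 − 8.31/181.84 = 0.135 − 0.04570 = 0.08930

8.93%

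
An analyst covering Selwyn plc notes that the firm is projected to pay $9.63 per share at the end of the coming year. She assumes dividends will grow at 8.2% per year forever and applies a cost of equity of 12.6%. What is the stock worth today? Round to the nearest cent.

Gordon growth model: P₀ = D₁/(r − g), with D₁ = 9.63 given directly.
P₀ = 9.6300 / (0.126 − 0.082) = 9.6300 / 0.044 = 218.8636

$218.86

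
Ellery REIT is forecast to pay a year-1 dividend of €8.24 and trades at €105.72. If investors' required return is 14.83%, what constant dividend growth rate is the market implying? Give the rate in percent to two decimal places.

7.04%

From P₀ = D₁/(r − g), the implied growth is g = r − D₁/P₀.
g = 0.1483 − 8.24/105.72 = 0.1483 − 0.07794 = 0.07036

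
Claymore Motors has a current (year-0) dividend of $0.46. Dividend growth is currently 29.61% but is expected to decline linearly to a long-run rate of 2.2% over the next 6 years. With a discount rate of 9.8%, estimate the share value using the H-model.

$11.16

H-model: P₀ = D₀[(1+g_L) + H(g_S−g_L)]/(r−g_L), with H = 6/2 = 3.
P₀ = 0.46 × [(1+0.022) + 3×(0.2961−0.022)] / (0.098−0.022)
   = 0.46 × 1.8443 / 0.076 = 11.1629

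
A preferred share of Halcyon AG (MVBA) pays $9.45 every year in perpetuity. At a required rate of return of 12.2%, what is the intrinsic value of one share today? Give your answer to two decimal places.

$77.46

Zero-growth DDM (perpetuity): P₀ = D/r = 9.45 / 0.122 = 77.4590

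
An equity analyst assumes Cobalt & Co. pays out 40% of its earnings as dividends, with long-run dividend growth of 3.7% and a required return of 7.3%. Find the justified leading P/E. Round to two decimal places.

Justified leading P/E = b/(r−g) = 0.40/(0.073−0.037) = 11.1111

11.11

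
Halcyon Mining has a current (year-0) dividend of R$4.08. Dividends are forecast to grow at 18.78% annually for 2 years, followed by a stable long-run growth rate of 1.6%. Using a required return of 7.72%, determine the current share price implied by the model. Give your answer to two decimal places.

R$91.82

Two-stage DDM. Project D₁…D_2 at 0.1878, terminal growth 0.016, discount at r = 0.0772.
D_1 = 4.8462
D_2 = 5.7563
Terminal value at t=2: TV = D_3/(r−g) = 5.8484/(0.0772−0.016) = 95.5628
P₀ = 4.8462/(1+0.0772)^1 + 5.7563/(1+0.0772)^2 + 95.5628/(1+0.0772)^2 = 91.8160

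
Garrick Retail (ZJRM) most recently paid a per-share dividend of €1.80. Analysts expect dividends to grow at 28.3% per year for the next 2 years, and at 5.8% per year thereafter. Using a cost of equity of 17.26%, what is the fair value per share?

Two-stage DDM. Project D₁…D_2 at 0.283, terminal growth 0.058, discount at r = 0.1726.
D_1 = 2.3094
D_2 = 2.9630
Terminal value at t=2: TV = D_3/(r−g) = 3.1348/(0.1726−0.058) = 27.3544
P₀ = 2.3094/(1+0.1726)^1 + 2.9630/(1+0.1726)^2 + 27.3544/(1+0.1726)^2 = 24.0186

€24.02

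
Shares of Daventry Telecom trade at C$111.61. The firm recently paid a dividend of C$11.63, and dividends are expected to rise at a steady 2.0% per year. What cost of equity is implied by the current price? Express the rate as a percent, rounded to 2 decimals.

Rearranging the constant-growth DDM: r = D₁/P₀ + g.
D₁ = 11.63 × (1 + 0.02) = 11.8626.
r = 11.8626 / 111.61 + 0.02 = 0.10629 + 0.02 = 0.12629

12.63%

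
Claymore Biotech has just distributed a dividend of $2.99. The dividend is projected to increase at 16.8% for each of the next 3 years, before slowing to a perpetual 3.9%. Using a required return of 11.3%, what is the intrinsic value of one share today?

Two-stage DDM. Project D₁…D_3 at 0.168, terminal growth 0.039, discount at r = 0.113.
D_1 = 3.4923
D_2 = 4.0790
D_3 = 4.7643
Terminal value at t=3: TV = D_4/(r−g) = 4.9501/(0.113−0.039) = 66.8934
P₀ = 3.4923/(1+0.113)^1 + 4.0790/(1+0.113)^2 + 4.7643/(1+0.113)^3 + 66.8934/(1+0.113)^3 = 58.4035

$58.40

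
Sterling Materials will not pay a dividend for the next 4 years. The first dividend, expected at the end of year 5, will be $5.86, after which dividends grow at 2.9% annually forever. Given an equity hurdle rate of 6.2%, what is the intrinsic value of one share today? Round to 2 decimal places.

Deferred-dividend DDM. At t=4 the remaining stream is a growing perpetuity with first payment D_5 = 5.86.
V_4 = D_5/(r−g) = 5.86/(0.062−0.029) = 177.5758
P₀ = V_4/(1+r)^4 = 177.5758/(1+0.062)^4 = 139.6001

$139.60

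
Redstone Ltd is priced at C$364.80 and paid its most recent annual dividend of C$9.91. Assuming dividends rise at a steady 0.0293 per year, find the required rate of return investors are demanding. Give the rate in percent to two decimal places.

Rearranging the constant-growth DDM: r = D₁/P₀ + g.
D₁ = 9.91 × (1 + 0.0293) = 10.2004.
r = 10.2004 / 364.80 + 0.0293 = 0.02796 + 0.0293 = 0.05726

5.73%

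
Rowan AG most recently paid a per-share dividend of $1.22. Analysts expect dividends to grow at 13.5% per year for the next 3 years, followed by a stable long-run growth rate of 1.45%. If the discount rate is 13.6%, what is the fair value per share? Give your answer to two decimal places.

Two-stage DDM. Project D₁…D_3 at 0.135, terminal growth 0.0145, discount at r = 0.136.
D_1 = 1.3847
D_2 = 1.5716
D_3 = 1.7838
Terminal value at t=3: TV = D_4/(r−g) = 1.8097/(0.136−0.0145) = 14.8944
P₀ = 1.3847/(1+0.136)^1 + 1.5716/(1+0.136)^2 + 1.7838/(1+0.136)^3 + 14.8944/(1+0.136)^3 = 13.8134

$13.81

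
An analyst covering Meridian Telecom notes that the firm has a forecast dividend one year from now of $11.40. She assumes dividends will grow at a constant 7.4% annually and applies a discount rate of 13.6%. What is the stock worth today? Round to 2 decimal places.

Gordon growth model: P₀ = D₁/(r − g), with D₁ = 11.40 given directly.
P₀ = 11.4000 / (0.136 − 0.074) = 11.4000 / 0.062 = 183.8710

$183.87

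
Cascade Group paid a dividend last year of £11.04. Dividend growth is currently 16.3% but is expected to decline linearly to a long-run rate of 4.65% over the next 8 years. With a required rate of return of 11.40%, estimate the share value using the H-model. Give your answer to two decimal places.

H-model: P₀ = D₀[(1+g_L) + H(g_S−g_L)]/(r−g_L), with H = 8/2 = 4.
P₀ = 11.04 × [(1+0.0465) + 4×(0.163−0.0465)] / (0.114−0.0465)
   = 11.04 × 1.5125 / 0.0675 = 247.3778

£247.38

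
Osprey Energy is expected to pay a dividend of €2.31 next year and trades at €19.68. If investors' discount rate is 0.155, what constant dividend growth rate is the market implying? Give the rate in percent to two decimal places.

3.76%

From P₀ = D₁/(r − g), the implied growth is g = r − D₁/P₀.
g = 0.155 − 2.31/19.68 = 0.155 − 0.11738 = 0.03762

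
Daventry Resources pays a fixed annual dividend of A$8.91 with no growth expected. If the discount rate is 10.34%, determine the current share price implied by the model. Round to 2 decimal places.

A$86.17

Zero-growth DDM (perpetuity): P₀ = D/r = 8.91 / 0.1034 = 86.1702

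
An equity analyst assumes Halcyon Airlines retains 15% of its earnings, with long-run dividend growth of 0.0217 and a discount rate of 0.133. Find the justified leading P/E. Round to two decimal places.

7.64

Payout ratio b = 1 − 0.15 = 0.85.
Justified leading P/E = b/(r−g) = 0.85/(0.133−0.0217) = 7.6370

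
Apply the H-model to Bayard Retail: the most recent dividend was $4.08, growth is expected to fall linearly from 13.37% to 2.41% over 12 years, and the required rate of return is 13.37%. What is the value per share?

H-model: P₀ = D₀[(1+g_L) + H(g_S−g_L)]/(r−g_L), with H = 12/2 = 6.
P₀ = 4.08 × [(1+0.0241) + 6×(0.1337−0.0241)] / (0.1337−0.0241)
   = 4.08 × 1.6817 / 0.1096 = 62.6034

$62.60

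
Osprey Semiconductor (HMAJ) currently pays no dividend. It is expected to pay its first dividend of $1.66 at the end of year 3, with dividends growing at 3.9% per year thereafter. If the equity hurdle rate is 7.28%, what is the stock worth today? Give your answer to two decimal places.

Deferred-dividend DDM. At t=2 the remaining stream is a growing perpetuity with first payment D_3 = 1.66.
V_2 = D_3/(r−g) = 1.66/(0.0728−0.039) = 49.1124
P₀ = V_2/(1+r)^2 = 49.1124/(1+0.0728)^2 = 42.6731

$42.67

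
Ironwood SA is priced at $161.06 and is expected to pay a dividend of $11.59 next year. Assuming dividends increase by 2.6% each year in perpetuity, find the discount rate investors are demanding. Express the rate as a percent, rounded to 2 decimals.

9.80%

Rearranging the constant-growth DDM: r = D₁/P₀ + g.
r = 11.5900 / 161.06 + 0.026 = 0.07196 + 0.026 = 0.09796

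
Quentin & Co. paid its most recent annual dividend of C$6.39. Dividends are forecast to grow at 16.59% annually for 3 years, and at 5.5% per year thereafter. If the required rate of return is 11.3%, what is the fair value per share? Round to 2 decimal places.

Two-stage DDM. Project D₁…D_3 at 0.1659, terminal growth 0.055, discount at r = 0.113.
D_1 = 7.4501
D_2 = 8.6861
D_3 = 10.1271
Terminal value at t=3: TV = D_4/(r−g) = 10.6841/(0.113−0.055) = 184.2083
P₀ = 7.4501/(1+0.113)^1 + 8.6861/(1+0.113)^2 + 10.1271/(1+0.113)^3 + 184.2083/(1+0.113)^3 = 154.6560

C$154.66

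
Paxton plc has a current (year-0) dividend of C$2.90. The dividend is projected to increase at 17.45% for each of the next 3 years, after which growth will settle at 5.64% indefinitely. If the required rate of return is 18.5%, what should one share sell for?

C$31.74

Two-stage DDM. Project D₁…D_3 at 0.1745, terminal growth 0.0564, discount at r = 0.185.
D_1 = 3.4061
D_2 = 4.0004
D_3 = 4.6985
Terminal value at t=3: TV = D_4/(r−g) = 4.9635/(0.185−0.0564) = 38.5962
P₀ = 3.4061/(1+0.185)^1 + 4.0004/(1+0.185)^2 + 4.6985/(1+0.185)^3 + 38.5962/(1+0.185)^3 = 31.7415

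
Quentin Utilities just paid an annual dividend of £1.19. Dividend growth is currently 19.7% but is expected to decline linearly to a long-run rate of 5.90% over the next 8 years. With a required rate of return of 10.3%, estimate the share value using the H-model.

H-model: P₀ = D₀[(1+g_L) + H(g_S−g_L)]/(r−g_L), with H = 8/2 = 4.
P₀ = 1.19 × [(1+0.059) + 4×(0.197−0.059)] / (0.103−0.059)
   = 1.19 × 1.6110 / 0.044 = 43.5702

£43.57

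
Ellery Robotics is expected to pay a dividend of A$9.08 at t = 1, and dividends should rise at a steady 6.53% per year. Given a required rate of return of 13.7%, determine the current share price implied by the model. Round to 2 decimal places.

A$126.64

Gordon growth model: P₀ = D₁/(r − g), with D₁ = 9.08 given directly.
P₀ = 9.0800 / (0.137 − 0.0653) = 9.0800 / 0.0717 = 126.6388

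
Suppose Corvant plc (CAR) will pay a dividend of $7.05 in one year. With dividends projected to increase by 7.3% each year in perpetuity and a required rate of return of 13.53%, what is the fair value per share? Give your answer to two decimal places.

Gordon growth model: P₀ = D₁/(r − g), with D₁ = 7.05 given directly.
P₀ = 7.0500 / (0.1353 − 0.073) = 7.0500 / 0.0623 = 113.1621

$113.16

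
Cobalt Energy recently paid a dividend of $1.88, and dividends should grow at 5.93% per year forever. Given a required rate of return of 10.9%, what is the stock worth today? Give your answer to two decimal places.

Gordon growth model: P₀ = D₁/(r − g). D₁ = 1.88 × (1 + 0.0593) = 1.9915.
P₀ = 1.9915 / (0.109 − 0.0593) = 1.9915 / 0.0497 = 40.0701

$40.07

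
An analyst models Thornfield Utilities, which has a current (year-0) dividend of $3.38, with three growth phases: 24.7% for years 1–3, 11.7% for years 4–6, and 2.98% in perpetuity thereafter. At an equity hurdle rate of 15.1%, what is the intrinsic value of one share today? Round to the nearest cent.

Three-stage DDM. Project D₁…D_6; terminal Gordon value at t=6 with g = 0.0298; discount at r = 0.151.
D_1 = 4.2149
D_2 = 5.2559
D_3 = 6.5541
D_4 = 7.3210
D_5 = 8.1775
D_6 = 9.1343
TV_6 = 9.4065/(0.151−0.0298) = 77.6115
P₀ = Σ Dₜ/(1+r)ᵗ + TV_6/(1+r)^6 = 57.4543

$57.45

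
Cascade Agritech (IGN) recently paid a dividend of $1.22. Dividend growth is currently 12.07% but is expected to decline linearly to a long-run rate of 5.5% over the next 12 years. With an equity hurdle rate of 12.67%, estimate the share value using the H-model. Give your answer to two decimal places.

$24.66

H-model: P₀ = D₀[(1+g_L) + H(g_S−g_L)]/(r−g_L), with H = 12/2 = 6.
P₀ = 1.22 × [(1+0.055) + 6×(0.1207−0.055)] / (0.1267−0.055)
   = 1.22 × 1.4492 / 0.0717 = 24.6586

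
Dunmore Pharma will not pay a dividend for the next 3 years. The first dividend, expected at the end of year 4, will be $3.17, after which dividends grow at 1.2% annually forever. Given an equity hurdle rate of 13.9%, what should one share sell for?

Deferred-dividend DDM. At t=3 the remaining stream is a growing perpetuity with first payment D_4 = 3.17.
V_3 = D_4/(r−g) = 3.17/(0.139−0.012) = 24.9606
P₀ = V_3/(1+r)^3 = 24.9606/(1+0.139)^3 = 16.8921

$16.89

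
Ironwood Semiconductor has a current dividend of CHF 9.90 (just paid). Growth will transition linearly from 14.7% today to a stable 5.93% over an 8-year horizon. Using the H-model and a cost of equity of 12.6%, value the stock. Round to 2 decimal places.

CHF 209.30

H-model: P₀ = D₀[(1+g_L) + H(g_S−g_L)]/(r−g_L), with H = 8/2 = 4.
P₀ = 9.90 × [(1+0.0593) + 4×(0.147−0.0593)] / (0.126−0.0593)
   = 9.90 × 1.4101 / 0.0667 = 209.2952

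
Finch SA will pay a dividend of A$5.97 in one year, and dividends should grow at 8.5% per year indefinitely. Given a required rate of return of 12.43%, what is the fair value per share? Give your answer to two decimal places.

Gordon growth model: P₀ = D₁/(r − g), with D₁ = 5.97 given directly.
P₀ = 5.9700 / (0.1243 − 0.085) = 5.9700 / 0.0393 = 151.9084

A$151.91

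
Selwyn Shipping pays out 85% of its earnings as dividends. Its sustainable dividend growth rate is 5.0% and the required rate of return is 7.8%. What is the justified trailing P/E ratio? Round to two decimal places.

Justified trailing P/E = b(1+g)/(r−g) = 0.85×(1+0.05)/(0.078−0.05) = 31.8750

31.88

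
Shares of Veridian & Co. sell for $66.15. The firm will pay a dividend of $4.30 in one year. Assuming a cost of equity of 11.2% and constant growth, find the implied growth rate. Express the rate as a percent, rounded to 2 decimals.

From P₀ = D₁/(r − g), the implied growth is g = r − D₁/P₀.
g = 0.112 − 4.30/66.15 = 0.112 − 0.06500 = 0.04700

4.70%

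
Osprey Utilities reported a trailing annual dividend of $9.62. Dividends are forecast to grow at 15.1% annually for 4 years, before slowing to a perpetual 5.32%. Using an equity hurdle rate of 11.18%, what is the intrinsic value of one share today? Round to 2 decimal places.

Two-stage DDM. Project D₁…D_4 at 0.151, terminal growth 0.0532, discount at r = 0.1118.
D_1 = 11.0726
D_2 = 12.7446
D_3 = 14.6690
D_4 = 16.8840
Terminal value at t=4: TV = D_5/(r−g) = 17.7823/(0.1118−0.0532) = 303.4517
P₀ = 11.0726/(1+0.1118)^1 + 12.7446/(1+0.1118)^2 + 14.6690/(1+0.1118)^3 + 16.8840/(1+0.1118)^4 + 303.4517/(1+0.1118)^4 = 240.5952

$240.60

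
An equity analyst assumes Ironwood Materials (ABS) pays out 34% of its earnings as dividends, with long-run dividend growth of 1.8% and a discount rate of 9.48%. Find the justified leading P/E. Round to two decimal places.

4.43

Justified leading P/E = b/(r−g) = 0.34/(0.0948−0.018) = 4.4271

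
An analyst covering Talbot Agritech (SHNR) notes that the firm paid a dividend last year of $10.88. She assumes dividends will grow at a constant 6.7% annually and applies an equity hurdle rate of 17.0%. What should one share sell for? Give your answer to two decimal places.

$112.71

Gordon growth model: P₀ = D₁/(r − g). D₁ = 10.88 × (1 + 0.067) = 11.6090.
P₀ = 11.6090 / (0.17 − 0.067) = 11.6090 / 0.103 = 112.7083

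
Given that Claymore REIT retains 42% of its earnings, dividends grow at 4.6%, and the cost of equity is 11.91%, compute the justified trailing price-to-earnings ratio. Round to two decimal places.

8.30

Payout ratio b = 1 − 0.42 = 0.58.
Justified trailing P/E = b(1+g)/(r−g) = 0.58×(1+0.046)/(0.1191−0.046) = 8.2993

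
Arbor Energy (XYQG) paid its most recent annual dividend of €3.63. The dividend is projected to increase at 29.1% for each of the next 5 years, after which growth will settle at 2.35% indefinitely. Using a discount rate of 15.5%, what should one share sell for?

€74.95

Two-stage DDM. Project D₁…D_5 at 0.291, terminal growth 0.0235, discount at r = 0.155.
D_1 = 4.6863
D_2 = 6.0501
D_3 = 7.8106
D_4 = 10.0835
D_5 = 13.0178
Terminal value at t=5: TV = D_6/(r−g) = 13.3237/(0.155−0.0235) = 101.3211
P₀ = 4.6863/(1+0.155)^1 + 6.0501/(1+0.155)^2 + 7.8106/(1+0.155)^3 + 10.0835/(1+0.155)^4 + 13.0178/(1+0.155)^5 + 101.3211/(1+0.155)^5 = 74.9547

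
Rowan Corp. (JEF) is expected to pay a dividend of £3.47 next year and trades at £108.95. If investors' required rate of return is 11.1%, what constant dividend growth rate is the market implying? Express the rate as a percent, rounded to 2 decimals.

From P₀ = D₁/(r − g), the implied growth is g = r − D₁/P₀.
g = 0.111 − 3.47/108.95 = 0.111 − 0.03185 = 0.07915

7.92%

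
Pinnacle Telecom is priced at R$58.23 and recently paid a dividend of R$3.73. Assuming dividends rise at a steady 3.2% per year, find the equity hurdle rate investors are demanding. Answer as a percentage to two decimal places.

9.81%

Rearranging the constant-growth DDM: r = D₁/P₀ + g.
D₁ = 3.73 × (1 + 0.032) = 3.8494.
r = 3.8494 / 58.23 + 0.032 = 0.06611 + 0.032 = 0.09811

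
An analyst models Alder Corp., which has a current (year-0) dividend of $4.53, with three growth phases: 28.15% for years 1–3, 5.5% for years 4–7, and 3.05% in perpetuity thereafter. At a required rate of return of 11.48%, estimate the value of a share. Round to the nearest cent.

Three-stage DDM. Project D₁…D_7; terminal Gordon value at t=7 with g = 0.0305; discount at r = 0.1148.
D_1 = 5.8052
D_2 = 7.4394
D_3 = 9.5335
D_4 = 10.0579
D_5 = 10.6111
D_6 = 11.1947
D_7 = 11.8104
TV_7 = 12.1706/(0.1148−0.0305) = 144.3724
P₀ = Σ Dₜ/(1+r)ᵗ + TV_7/(1+r)^7 = 109.5701

$109.57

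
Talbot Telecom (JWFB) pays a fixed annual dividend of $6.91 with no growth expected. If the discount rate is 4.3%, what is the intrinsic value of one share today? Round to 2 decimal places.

Zero-growth DDM (perpetuity): P₀ = D/r = 6.91 / 0.043 = 160.6977

$160.70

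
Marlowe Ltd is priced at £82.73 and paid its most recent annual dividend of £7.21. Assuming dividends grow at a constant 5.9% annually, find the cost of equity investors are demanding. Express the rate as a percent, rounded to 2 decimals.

Rearranging the constant-growth DDM: r = D₁/P₀ + g.
D₁ = 7.21 × (1 + 0.059) = 7.6354.
r = 7.6354 / 82.73 + 0.059 = 0.09229 + 0.059 = 0.15129

15.13%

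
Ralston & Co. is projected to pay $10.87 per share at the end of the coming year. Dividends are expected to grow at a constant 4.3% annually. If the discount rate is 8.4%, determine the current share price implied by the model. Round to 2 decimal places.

Gordon growth model: P₀ = D₁/(r − g), with D₁ = 10.87 given directly.
P₀ = 10.8700 / (0.084 − 0.043) = 10.8700 / 0.041 = 265.1220

$265.12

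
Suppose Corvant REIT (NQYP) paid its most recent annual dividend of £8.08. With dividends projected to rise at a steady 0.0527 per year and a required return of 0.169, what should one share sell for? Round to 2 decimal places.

Gordon growth model: P₀ = D₁/(r − g). D₁ = 8.08 × (1 + 0.0527) = 8.5058.
P₀ = 8.5058 / (0.169 − 0.0527) = 8.5058 / 0.1163 = 73.1369

£73.14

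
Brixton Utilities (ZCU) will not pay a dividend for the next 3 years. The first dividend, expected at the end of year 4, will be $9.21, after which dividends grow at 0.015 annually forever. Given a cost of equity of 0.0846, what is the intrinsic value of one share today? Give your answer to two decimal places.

$103.72

Deferred-dividend DDM. At t=3 the remaining stream is a growing perpetuity with first payment D_4 = 9.21.
V_3 = D_4/(r−g) = 9.21/(0.0846−0.015) = 132.3276
P₀ = V_3/(1+r)^3 = 132.3276/(1+0.0846)^3 = 103.7150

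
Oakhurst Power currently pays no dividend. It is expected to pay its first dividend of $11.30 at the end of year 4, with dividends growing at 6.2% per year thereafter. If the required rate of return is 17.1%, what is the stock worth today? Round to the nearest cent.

Deferred-dividend DDM. At t=3 the remaining stream is a growing perpetuity with first payment D_4 = 11.30.
V_3 = D_4/(r−g) = 11.30/(0.171−0.062) = 103.6697
P₀ = V_3/(1+r)^3 = 103.6697/(1+0.171)^3 = 64.5626

$64.56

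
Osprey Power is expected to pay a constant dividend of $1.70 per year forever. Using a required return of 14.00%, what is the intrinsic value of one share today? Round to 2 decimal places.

$12.14

Zero-growth DDM (perpetuity): P₀ = D/r = 1.70 / 0.14 = 12.1429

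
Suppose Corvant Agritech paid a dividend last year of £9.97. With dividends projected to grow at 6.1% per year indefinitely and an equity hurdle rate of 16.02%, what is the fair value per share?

Gordon growth model: P₀ = D₁/(r − g). D₁ = 9.97 × (1 + 0.061) = 10.5782.
P₀ = 10.5782 / (0.1602 − 0.061) = 10.5782 / 0.0992 = 106.6348

£106.63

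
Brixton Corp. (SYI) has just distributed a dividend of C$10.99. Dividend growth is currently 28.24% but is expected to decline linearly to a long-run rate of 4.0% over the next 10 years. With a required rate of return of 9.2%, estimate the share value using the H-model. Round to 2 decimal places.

H-model: P₀ = D₀[(1+g_L) + H(g_S−g_L)]/(r−g_L), with H = 10/2 = 5.
P₀ = 10.99 × [(1+0.04) + 5×(0.2824−0.04)] / (0.092−0.04)
   = 10.99 × 2.2520 / 0.052 = 475.9515

C$475.95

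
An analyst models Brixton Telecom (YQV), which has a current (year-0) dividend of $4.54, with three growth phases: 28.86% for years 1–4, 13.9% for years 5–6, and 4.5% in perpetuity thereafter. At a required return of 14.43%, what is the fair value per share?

Three-stage DDM. Project D₁…D_6; terminal Gordon value at t=6 with g = 0.045; discount at r = 0.1443.
D_1 = 5.8502
D_2 = 7.5386
D_3 = 9.7143
D_4 = 12.5178
D_5 = 14.2578
D_6 = 16.2396
TV_6 = 16.9704/(0.1443−0.045) = 170.9003
P₀ = Σ Dₜ/(1+r)ᵗ + TV_6/(1+r)^6 = 115.2748

$115.27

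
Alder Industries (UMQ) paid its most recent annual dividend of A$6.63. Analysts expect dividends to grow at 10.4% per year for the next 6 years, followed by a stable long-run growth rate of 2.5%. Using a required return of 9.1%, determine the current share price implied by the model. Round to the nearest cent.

A$152.02

Two-stage DDM. Project D₁…D_6 at 0.104, terminal growth 0.025, discount at r = 0.091.
D_1 = 7.3195
D_2 = 8.0808
D_3 = 8.9211
D_4 = 9.8489
D_5 = 10.8732
D_6 = 12.0041
Terminal value at t=6: TV = D_7/(r−g) = 12.3042/(0.091−0.025) = 186.4266
P₀ = 7.3195/(1+0.091)^1 + 8.0808/(1+0.091)^2 + 8.9211/(1+0.091)^3 + 9.8489/(1+0.091)^4 + 10.8732/(1+0.091)^5 + 12.0041/(1+0.091)^6 + 186.4266/(1+0.091)^6 = 152.0225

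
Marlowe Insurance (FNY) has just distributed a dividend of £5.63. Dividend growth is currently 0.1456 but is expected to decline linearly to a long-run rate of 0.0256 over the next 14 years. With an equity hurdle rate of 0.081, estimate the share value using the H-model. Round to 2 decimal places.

£189.59

H-model: P₀ = D₀[(1+g_L) + H(g_S−g_L)]/(r−g_L), with H = 14/2 = 7.
P₀ = 5.63 × [(1+0.0256) + 7×(0.1456−0.0256)] / (0.081−0.0256)
   = 5.63 × 1.8656 / 0.0554 = 189.5908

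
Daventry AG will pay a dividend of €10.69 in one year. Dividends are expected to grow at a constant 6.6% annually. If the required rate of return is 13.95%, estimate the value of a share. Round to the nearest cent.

€145.44

Gordon growth model: P₀ = D₁/(r − g), with D₁ = 10.69 given directly.
P₀ = 10.6900 / (0.1395 − 0.066) = 10.6900 / 0.0735 = 145.4422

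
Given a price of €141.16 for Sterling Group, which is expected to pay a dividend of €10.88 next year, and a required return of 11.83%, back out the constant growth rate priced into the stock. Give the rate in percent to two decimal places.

From P₀ = D₁/(r − g), the implied growth is g = r − D₁/P₀.
g = 0.1183 − 10.88/141.16 = 0.1183 − 0.07708 = 0.04122

4.12%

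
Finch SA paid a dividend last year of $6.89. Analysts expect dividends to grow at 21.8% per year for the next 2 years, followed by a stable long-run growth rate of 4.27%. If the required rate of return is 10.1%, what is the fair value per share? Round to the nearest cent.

$166.86

Two-stage DDM. Project D₁…D_2 at 0.218, terminal growth 0.0427, discount at r = 0.101.
D_1 = 8.3920
D_2 = 10.2215
Terminal value at t=2: TV = D_3/(r−g) = 10.6579/(0.101−0.0427) = 182.8120
P₀ = 8.3920/(1+0.101)^1 + 10.2215/(1+0.101)^2 + 182.8120/(1+0.101)^2 = 166.8643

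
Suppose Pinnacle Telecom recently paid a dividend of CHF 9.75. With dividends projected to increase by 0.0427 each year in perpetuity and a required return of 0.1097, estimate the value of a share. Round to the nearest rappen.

Gordon growth model: P₀ = D₁/(r − g). D₁ = 9.75 × (1 + 0.0427) = 10.1663.
P₀ = 10.1663 / (0.1097 − 0.0427) = 10.1663 / 0.067 = 151.7362

CHF 151.74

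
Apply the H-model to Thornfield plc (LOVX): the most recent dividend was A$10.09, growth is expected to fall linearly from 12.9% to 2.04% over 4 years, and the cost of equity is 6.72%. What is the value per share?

H-model: P₀ = D₀[(1+g_L) + H(g_S−g_L)]/(r−g_L), with H = 4/2 = 2.
P₀ = 10.09 × [(1+0.0204) + 2×(0.129−0.0204)] / (0.0672−0.0204)
   = 10.09 × 1.2376 / 0.0468 = 266.8244

A$266.82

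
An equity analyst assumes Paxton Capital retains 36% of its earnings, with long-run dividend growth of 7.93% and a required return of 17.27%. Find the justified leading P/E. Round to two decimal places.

Payout ratio b = 1 − 0.36 = 0.64.
Justified leading P/E = b/(r−g) = 0.64/(0.1727−0.0793) = 6.8522

6.85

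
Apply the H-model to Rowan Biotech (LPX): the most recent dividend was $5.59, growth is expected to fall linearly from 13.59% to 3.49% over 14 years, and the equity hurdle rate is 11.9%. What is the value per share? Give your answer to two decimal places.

H-model: P₀ = D₀[(1+g_L) + H(g_S−g_L)]/(r−g_L), with H = 14/2 = 7.
P₀ = 5.59 × [(1+0.0349) + 7×(0.1359−0.0349)] / (0.119−0.0349)
   = 5.59 × 1.7419 / 0.0841 = 115.7815

$115.78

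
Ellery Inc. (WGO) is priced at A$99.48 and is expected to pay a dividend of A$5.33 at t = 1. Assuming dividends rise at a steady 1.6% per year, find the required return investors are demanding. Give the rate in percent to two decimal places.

Rearranging the constant-growth DDM: r = D₁/P₀ + g.
r = 5.3300 / 99.48 + 0.016 = 0.05358 + 0.016 = 0.06958

6.96%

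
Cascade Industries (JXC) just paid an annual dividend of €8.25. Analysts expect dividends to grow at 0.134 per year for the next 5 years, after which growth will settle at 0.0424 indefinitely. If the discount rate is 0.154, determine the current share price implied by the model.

€109.76

Two-stage DDM. Project D₁…D_5 at 0.134, terminal growth 0.0424, discount at r = 0.154.
D_1 = 9.3555
D_2 = 10.6091
D_3 = 12.0308
D_4 = 13.6429
D_5 = 15.4710
Terminal value at t=5: TV = D_6/(r−g) = 16.1270/(0.154−0.0424) = 144.5072
P₀ = 9.3555/(1+0.154)^1 + 10.6091/(1+0.154)^2 + 12.0308/(1+0.154)^3 + 13.6429/(1+0.154)^4 + 15.4710/(1+0.154)^5 + 144.5072/(1+0.154)^5 = 109.7633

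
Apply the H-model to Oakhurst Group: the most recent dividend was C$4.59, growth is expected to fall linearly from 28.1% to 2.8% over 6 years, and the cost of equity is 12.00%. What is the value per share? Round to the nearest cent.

H-model: P₀ = D₀[(1+g_L) + H(g_S−g_L)]/(r−g_L), with H = 6/2 = 3.
P₀ = 4.59 × [(1+0.028) + 3×(0.281−0.028)] / (0.12−0.028)
   = 4.59 × 1.7870 / 0.092 = 89.1558

C$89.16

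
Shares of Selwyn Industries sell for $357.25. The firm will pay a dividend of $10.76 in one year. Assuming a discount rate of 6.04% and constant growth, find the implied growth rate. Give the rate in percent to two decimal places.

3.03%

From P₀ = D₁/(r − g), the implied growth is g = r − D₁/P₀.
g = 0.0604 − 10.76/357.25 = 0.0604 − 0.03012 = 0.03028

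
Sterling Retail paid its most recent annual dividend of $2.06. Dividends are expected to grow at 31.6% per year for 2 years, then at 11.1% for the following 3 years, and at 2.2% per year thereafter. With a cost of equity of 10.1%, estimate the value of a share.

Three-stage DDM. Project D₁…D_5; terminal Gordon value at t=5 with g = 0.022; discount at r = 0.101.
D_1 = 2.7110
D_2 = 3.5676
D_3 = 3.9636
D_4 = 4.4036
D_5 = 4.8924
TV_5 = 5.0000/(0.101−0.022) = 63.2914
P₀ = Σ Dₜ/(1+r)ᵗ + TV_5/(1+r)^5 = 53.5169

$53.52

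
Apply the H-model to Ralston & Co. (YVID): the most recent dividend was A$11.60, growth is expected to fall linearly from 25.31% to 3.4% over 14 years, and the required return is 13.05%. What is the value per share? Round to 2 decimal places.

A$308.66

H-model: P₀ = D₀[(1+g_L) + H(g_S−g_L)]/(r−g_L), with H = 14/2 = 7.
P₀ = 11.60 × [(1+0.034) + 7×(0.2531−0.034)] / (0.1305−0.034)
   = 11.60 × 2.5677 / 0.0965 = 308.6562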